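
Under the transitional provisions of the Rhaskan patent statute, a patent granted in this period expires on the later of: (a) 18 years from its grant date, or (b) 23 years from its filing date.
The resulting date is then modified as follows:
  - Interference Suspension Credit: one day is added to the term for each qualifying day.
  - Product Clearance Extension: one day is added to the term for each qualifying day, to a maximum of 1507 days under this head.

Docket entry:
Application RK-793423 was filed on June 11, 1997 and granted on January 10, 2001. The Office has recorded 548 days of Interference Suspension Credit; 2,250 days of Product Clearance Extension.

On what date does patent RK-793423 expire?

(a) grant + 18 years → 10 January 2019.
(b) filing + 23 years → 11 June 2020.
Later of the two: 11 June 2020.
Interference Suspension Credit: +548 days → 11 December 2021.
Product Clearance Extension: 2250 days claimed exceeds the 1507-day cap, so +1507 days → 26 January 2026.

2026-01-26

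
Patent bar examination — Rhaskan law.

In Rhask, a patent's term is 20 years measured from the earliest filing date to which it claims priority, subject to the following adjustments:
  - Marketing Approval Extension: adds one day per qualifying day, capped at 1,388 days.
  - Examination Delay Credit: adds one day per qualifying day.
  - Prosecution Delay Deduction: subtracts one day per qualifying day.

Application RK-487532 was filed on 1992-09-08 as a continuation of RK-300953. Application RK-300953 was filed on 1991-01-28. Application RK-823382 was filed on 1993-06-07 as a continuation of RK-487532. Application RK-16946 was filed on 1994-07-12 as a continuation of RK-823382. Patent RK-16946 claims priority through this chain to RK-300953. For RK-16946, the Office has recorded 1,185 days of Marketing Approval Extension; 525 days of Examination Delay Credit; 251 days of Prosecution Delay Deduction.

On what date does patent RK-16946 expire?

January 26, 2015

Earliest priority filing: 28 January 1991.
Base term: 28 January 1991 + 20 years → 28 January 2011.
Marketing Approval Extension: 1185 days (within the 1388-day cap) → +1185 days → 27 April 2014.
Examination Delay Credit: +525 days → 4 October 2015.
Prosecution Delay Deduction: −251 days → 26 January 2015.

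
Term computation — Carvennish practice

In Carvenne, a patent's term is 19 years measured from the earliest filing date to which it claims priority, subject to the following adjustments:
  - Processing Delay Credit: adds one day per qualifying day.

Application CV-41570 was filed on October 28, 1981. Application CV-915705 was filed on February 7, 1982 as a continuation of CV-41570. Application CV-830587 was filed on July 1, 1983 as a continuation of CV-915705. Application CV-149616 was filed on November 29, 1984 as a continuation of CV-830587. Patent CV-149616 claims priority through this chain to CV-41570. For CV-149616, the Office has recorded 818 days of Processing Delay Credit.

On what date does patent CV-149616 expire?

Earliest priority filing: 28 October 1981.
Base term: 28 October 1981 + 19 years → 28 October 2000.
Processing Delay Credit: +818 days → 24 January 2003.

2003-01-24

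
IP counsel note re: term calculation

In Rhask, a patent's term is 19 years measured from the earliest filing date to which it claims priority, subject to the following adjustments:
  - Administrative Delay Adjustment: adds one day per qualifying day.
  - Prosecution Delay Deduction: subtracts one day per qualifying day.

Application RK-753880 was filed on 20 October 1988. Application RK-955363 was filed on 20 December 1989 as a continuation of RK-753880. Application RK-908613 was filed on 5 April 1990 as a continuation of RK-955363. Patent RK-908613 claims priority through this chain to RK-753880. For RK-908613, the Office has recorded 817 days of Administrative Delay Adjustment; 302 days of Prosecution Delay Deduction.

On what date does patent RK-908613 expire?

Earliest priority filing: 20 October 1988.
Base term: 20 October 1988 + 19 years → 20 October 2007.
Administrative Delay Adjustment: +817 days → 14 January 2010.
Prosecution Delay Deduction: −302 days → 18 March 2009.

March 18, 2009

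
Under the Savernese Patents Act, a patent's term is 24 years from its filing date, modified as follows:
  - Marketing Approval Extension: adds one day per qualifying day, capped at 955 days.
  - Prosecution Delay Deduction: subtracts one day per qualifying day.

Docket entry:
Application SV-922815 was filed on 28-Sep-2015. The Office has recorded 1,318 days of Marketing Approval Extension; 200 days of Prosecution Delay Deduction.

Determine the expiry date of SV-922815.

October 22, 2041

Base term: filing date + 24 years → 28 September 2039.
Marketing Approval Extension: 1318 days claimed exceeds the 955-day cap, so +955 days → 10 May 2042.
Prosecution Delay Deduction: −200 days → 22 October 2041.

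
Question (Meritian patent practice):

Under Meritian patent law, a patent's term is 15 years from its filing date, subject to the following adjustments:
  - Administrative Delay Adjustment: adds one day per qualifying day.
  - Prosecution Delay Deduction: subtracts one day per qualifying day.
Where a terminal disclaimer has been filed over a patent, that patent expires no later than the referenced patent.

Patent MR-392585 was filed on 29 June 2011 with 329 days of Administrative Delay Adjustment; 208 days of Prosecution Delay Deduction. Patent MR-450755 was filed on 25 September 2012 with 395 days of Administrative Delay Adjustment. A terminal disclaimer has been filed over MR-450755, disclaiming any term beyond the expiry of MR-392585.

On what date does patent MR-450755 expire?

Natural term of MR-450755:
  Base: filing + 15 years → 25 September 2027.
  Administrative Delay Adjustment: +395 days → 24 October 2028.
Expiry of referenced patent MR-392585:
  Base: filing + 15 years → 29 June 2026.
  Administrative Delay Adjustment: +329 days → 24 May 2027.
  Prosecution Delay Deduction: −208 days → 28 October 2026.
Terminal disclaimer: MR-450755 expires on the earlier of 24 October 2028 and 28 October 2026.

2026-10-28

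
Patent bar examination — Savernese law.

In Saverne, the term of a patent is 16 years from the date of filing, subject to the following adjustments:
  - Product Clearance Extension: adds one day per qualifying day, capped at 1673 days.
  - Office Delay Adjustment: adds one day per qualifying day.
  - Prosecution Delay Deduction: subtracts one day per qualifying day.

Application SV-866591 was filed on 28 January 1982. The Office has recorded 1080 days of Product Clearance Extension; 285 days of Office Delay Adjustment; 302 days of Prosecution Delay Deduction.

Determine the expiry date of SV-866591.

Base term: filing date + 16 years → 28 January 1998.
Product Clearance Extension: 1080 days (within the 1673-day cap) → +1080 days → 12 January 2001.
Office Delay Adjustment: +285 days → 24 October 2001.
Prosecution Delay Deduction: −302 days → 26 December 2000.

December 26, 2000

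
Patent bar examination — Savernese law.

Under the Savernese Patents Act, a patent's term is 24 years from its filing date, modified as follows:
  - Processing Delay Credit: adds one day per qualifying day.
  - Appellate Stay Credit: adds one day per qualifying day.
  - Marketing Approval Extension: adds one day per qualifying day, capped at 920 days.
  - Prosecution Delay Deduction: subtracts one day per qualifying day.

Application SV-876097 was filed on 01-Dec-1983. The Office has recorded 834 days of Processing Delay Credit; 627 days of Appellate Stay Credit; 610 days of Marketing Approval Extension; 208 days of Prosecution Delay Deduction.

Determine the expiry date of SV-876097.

2013-01-06

Base term: filing date + 24 years → 1 December 2007.
Processing Delay Credit: +834 days → 14 March 2010.
Appellate Stay Credit: +627 days → 1 December 2011.
Marketing Approval Extension: 610 days (within the 920-day cap) → +610 days → 2 August 2013.
Prosecution Delay Deduction: −208 days → 6 January 2013.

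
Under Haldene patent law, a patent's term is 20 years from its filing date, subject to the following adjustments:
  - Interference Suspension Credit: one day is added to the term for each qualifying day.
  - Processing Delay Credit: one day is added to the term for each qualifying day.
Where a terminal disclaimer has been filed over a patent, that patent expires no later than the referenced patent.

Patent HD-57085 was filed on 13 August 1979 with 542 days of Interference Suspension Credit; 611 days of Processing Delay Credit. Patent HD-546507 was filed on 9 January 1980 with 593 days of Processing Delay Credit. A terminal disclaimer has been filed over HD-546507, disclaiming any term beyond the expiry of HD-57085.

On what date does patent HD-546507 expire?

Natural term of HD-546507:
  Base: filing + 20 years → 9 January 2000.
  Processing Delay Credit: +593 days → 24 August 2001.
Expiry of referenced patent HD-57085:
  Base: filing + 20 years → 13 August 1999.
  Interference Suspension Credit: +542 days → 5 February 2001.
  Processing Delay Credit: +611 days → 9 October 2002.
Terminal disclaimer: HD-546507 expires on the earlier of 24 August 2001 and 9 October 2002.

August 24, 2001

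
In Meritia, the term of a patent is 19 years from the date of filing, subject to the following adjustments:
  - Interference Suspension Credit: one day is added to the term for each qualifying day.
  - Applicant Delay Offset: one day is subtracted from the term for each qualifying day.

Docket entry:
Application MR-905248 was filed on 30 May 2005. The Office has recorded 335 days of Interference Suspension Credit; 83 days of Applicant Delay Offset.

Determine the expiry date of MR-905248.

2025-02-06

Base term: filing date + 19 years → 30 May 2024.
Interference Suspension Credit: +335 days → 30 April 2025.
Applicant Delay Offset: −83 days → 6 February 2025.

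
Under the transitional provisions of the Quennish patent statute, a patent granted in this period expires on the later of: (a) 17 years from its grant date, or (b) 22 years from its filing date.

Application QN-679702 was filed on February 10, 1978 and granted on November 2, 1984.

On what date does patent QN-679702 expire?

2001-11-02

(a) grant + 17 years → 2 November 2001.
(b) filing + 22 years → 10 February 2000.
Later of the two: 2 November 2001.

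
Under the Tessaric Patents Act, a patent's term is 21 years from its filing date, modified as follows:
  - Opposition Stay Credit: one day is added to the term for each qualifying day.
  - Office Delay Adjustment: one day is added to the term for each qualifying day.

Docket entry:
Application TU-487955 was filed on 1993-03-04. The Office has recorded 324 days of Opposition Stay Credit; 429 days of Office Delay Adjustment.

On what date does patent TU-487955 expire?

Base term: filing date + 21 years → 4 March 2014.
Opposition Stay Credit: +324 days → 22 January 2015.
Office Delay Adjustment: +429 days → 26 March 2016.

2016-03-26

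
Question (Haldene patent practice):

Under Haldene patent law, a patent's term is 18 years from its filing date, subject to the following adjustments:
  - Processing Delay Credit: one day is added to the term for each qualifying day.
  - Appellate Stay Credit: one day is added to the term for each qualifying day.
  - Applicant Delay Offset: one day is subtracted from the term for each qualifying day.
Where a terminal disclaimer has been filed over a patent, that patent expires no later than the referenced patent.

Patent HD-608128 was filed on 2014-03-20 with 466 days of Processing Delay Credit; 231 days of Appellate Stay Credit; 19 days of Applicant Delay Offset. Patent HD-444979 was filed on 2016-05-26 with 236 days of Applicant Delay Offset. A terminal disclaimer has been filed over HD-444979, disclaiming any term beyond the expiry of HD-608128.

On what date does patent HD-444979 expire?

Natural term of HD-444979:
  Base: filing + 18 years → 26 May 2034.
  Applicant Delay Offset: −236 days → 2 October 2033.
Expiry of referenced patent HD-608128:
  Base: filing + 18 years → 20 March 2032.
  Processing Delay Credit: +466 days → 29 June 2033.
  Appellate Stay Credit: +231 days → 15 February 2034.
  Applicant Delay Offset: −19 days → 27 January 2034.
Terminal disclaimer: HD-444979 expires on the earlier of 2 October 2033 and 27 January 2034.

October 2, 2033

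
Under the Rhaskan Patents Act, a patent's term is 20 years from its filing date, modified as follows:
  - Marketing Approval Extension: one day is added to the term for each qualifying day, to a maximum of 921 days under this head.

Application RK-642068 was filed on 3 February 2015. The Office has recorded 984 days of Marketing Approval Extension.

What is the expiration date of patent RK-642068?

Base term: filing date + 20 years → 3 February 2035.
Marketing Approval Extension: 984 days claimed exceeds the 921-day cap, so +921 days → 12 August 2037.

2037-08-12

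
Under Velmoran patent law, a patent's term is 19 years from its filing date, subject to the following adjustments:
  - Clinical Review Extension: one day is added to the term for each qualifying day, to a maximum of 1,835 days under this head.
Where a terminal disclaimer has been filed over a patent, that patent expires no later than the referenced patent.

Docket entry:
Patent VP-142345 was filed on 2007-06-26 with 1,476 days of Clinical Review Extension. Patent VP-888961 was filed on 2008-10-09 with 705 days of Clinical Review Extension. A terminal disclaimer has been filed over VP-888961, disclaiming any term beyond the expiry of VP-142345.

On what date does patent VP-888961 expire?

Natural term of VP-888961:
  Base: filing + 19 years → 9 October 2027.
  Clinical Review Extension: 705 days (within the 1835-day cap) → +705 days → 13 September 2029.
Expiry of referenced patent VP-142345:
  Base: filing + 19 years → 26 June 2026.
  Clinical Review Extension: 1476 days (within the 1835-day cap) → +1476 days → 11 July 2030.
Terminal disclaimer: VP-888961 expires on the earlier of 13 September 2029 and 11 July 2030.

September 13, 2029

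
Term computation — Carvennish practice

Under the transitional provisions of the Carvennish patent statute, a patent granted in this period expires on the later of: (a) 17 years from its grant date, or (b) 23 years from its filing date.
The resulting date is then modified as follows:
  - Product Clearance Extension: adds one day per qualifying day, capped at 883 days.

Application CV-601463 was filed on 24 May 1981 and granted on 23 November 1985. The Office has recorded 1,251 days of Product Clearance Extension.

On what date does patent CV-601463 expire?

(a) grant + 17 years → 23 November 2002.
(b) filing + 23 years → 24 May 2004.
Later of the two: 24 May 2004.
Product Clearance Extension: 1251 days claimed exceeds the 883-day cap, so +883 days → 24 October 2006.

October 24, 2006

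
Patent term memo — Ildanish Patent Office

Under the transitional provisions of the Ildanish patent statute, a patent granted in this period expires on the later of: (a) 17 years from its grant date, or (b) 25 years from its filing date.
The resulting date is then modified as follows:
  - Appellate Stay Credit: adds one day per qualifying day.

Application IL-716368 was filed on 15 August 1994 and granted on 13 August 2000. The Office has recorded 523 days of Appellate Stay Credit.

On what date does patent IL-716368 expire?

2021-01-19

(a) grant + 17 years → 13 August 2017.
(b) filing + 25 years → 15 August 2019.
Later of the two: 15 August 2019.
Appellate Stay Credit: +523 days → 19 January 2021.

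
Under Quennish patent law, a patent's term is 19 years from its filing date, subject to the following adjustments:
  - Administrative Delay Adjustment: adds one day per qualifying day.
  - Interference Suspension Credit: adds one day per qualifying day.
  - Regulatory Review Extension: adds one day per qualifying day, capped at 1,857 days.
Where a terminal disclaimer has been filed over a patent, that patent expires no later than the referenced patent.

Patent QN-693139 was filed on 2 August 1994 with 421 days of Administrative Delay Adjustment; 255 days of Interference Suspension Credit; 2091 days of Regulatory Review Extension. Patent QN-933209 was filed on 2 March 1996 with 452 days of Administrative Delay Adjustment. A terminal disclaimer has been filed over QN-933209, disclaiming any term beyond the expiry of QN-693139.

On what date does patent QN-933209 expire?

2016-05-27

Natural term of QN-933209:
  Base: filing + 19 years → 2 March 2015.
  Administrative Delay Adjustment: +452 days → 27 May 2016.
Expiry of referenced patent QN-693139:
  Base: filing + 19 years → 2 August 2013.
  Administrative Delay Adjustment: +421 days → 27 September 2014.
  Interference Suspension Credit: +255 days → 9 June 2015.
  Regulatory Review Extension: 2091 days claimed exceeds the 1857-day cap, so +1857 days → 9 July 2020.
Terminal disclaimer: QN-933209 expires on the earlier of 27 May 2016 and 9 July 2020.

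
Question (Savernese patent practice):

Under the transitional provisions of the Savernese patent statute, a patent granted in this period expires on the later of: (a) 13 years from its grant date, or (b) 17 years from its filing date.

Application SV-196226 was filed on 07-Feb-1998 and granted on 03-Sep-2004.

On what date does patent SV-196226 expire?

(a) grant + 13 years → 3 September 2017.
(b) filing + 17 years → 7 February 2015.
Later of the two: 3 September 2017.

September 3, 2017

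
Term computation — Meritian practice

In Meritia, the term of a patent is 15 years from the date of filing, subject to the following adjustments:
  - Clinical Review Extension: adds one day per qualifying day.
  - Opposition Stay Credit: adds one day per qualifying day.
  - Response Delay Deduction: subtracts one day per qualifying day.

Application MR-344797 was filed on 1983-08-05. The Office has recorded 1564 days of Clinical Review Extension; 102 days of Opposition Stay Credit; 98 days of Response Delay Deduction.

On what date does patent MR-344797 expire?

2002-11-20

Base term: filing date + 15 years → 5 August 1998.
Clinical Review Extension: +1564 days → 16 November 2002.
Opposition Stay Credit: +102 days → 26 February 2003.
Response Delay Deduction: −98 days → 20 November 2002.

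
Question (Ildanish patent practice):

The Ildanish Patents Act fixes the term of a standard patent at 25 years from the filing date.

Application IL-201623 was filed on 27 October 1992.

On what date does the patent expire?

October 27, 2017

Filing date + 25 years → 27 October 2017.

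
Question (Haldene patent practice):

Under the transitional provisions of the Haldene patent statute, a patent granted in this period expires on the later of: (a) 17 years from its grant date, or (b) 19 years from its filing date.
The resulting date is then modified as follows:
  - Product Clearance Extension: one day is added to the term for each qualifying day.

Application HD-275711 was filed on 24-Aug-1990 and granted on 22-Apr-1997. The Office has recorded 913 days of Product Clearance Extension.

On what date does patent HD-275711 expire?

2016-10-21

(a) grant + 17 years → 22 April 2014.
(b) filing + 19 years → 24 August 2009.
Later of the two: 22 April 2014.
Product Clearance Extension: +913 days → 21 October 2016.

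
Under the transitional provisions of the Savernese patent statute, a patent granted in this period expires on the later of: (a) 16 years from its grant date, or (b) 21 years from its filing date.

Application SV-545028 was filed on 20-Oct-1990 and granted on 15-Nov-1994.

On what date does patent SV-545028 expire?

2011-10-20

(a) grant + 16 years → 15 November 2010.
(b) filing + 21 years → 20 October 2011.
Later of the two: 20 October 2011.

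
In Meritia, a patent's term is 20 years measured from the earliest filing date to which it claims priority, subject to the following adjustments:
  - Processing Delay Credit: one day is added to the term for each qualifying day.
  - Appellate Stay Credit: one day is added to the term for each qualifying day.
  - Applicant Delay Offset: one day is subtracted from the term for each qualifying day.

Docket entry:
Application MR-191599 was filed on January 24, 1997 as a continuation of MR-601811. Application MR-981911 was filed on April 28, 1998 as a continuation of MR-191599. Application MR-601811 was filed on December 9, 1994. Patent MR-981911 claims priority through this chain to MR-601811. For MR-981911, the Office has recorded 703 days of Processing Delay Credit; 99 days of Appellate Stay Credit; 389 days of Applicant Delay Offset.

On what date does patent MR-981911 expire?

January 26, 2016

Earliest priority filing: 9 December 1994.
Base term: 9 December 1994 + 20 years → 9 December 2014.
Processing Delay Credit: +703 days → 11 November 2016.
Appellate Stay Credit: +99 days → 18 February 2017.
Applicant Delay Offset: −389 days → 26 January 2016.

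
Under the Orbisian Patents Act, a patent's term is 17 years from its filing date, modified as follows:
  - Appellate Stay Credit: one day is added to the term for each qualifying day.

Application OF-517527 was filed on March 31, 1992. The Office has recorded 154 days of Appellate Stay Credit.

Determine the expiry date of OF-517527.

Base term: filing date + 17 years → 31 March 2009.
Appellate Stay Credit: +154 days → 1 September 2009.

2009-09-01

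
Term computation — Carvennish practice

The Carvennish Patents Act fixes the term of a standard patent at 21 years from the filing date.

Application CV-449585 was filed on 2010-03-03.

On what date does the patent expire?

2031-03-03

Filing date + 21 years → 3 March 2031.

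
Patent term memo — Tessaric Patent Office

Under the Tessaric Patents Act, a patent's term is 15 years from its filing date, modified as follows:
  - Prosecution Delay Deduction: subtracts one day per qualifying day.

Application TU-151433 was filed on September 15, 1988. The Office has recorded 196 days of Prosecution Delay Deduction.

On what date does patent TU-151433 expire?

Base term: filing date + 15 years → 15 September 2003.
Prosecution Delay Deduction: −196 days → 3 March 2003.

2003-03-03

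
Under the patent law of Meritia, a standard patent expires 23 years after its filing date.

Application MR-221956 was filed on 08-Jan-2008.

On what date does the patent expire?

Filing date + 23 years → 8 January 2031.

January 8, 2031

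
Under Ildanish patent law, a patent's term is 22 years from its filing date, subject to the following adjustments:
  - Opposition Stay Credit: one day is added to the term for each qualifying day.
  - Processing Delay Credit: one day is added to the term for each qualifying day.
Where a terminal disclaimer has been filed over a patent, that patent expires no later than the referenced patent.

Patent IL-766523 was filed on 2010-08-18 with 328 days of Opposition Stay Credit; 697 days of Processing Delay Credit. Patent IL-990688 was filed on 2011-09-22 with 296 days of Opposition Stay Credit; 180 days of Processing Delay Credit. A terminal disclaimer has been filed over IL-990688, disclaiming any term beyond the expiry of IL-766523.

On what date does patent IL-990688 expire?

Natural term of IL-990688:
  Base: filing + 22 years → 22 September 2033.
  Opposition Stay Credit: +296 days → 15 July 2034.
  Processing Delay Credit: +180 days → 11 January 2035.
Expiry of referenced patent IL-766523:
  Base: filing + 22 years → 18 August 2032.
  Opposition Stay Credit: +328 days → 12 July 2033.
  Processing Delay Credit: +697 days → 9 June 2035.
Terminal disclaimer: IL-990688 expires on the earlier of 11 January 2035 and 9 June 2035.

2035-01-11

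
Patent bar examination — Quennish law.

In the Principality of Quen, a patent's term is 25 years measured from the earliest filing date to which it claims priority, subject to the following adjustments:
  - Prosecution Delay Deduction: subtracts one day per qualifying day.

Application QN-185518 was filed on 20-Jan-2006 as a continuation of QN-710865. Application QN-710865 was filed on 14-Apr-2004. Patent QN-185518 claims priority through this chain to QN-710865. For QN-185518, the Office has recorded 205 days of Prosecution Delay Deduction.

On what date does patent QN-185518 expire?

Earliest priority filing: 14 April 2004.
Base term: 14 April 2004 + 25 years → 14 April 2029.
Prosecution Delay Deduction: −205 days → 21 September 2028.

2028-09-21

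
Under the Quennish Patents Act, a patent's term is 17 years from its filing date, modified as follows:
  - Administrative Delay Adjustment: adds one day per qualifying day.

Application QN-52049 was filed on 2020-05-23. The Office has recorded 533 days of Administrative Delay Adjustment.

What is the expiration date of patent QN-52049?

Base term: filing date + 17 years → 23 May 2037.
Administrative Delay Adjustment: +533 days → 7 November 2038.

2038-11-07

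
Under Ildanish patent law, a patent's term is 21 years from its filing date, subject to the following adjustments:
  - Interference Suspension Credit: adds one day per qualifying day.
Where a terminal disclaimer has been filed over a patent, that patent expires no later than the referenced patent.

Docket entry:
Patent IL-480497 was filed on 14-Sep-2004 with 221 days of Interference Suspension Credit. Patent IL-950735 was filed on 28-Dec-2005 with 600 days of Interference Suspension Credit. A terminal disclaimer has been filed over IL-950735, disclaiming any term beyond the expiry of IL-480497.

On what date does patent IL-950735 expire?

2026-04-23

Natural term of IL-950735:
  Base: filing + 21 years → 28 December 2026.
  Interference Suspension Credit: +600 days → 19 August 2028.
Expiry of referenced patent IL-480497:
  Base: filing + 21 years → 14 September 2025.
  Interference Suspension Credit: +221 days → 23 April 2026.
Terminal disclaimer: IL-950735 expires on the earlier of 19 August 2028 and 23 April 2026.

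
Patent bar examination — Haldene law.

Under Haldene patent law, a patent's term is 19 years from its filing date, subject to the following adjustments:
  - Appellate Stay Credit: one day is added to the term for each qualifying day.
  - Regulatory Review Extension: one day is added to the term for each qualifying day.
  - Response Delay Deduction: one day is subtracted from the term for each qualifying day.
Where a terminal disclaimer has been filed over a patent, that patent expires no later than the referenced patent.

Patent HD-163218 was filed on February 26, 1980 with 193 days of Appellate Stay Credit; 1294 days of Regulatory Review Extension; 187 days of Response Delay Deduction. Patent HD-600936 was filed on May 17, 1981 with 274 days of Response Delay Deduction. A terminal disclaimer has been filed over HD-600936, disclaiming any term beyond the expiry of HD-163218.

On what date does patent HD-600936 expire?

1999-08-17

Natural term of HD-600936:
  Base: filing + 19 years → 17 May 2000.
  Response Delay Deduction: −274 days → 17 August 1999.
Expiry of referenced patent HD-163218:
  Base: filing + 19 years → 26 February 1999.
  Appellate Stay Credit: +193 days → 7 September 1999.
  Regulatory Review Extension: +1294 days → 24 March 2003.
  Response Delay Deduction: −187 days → 18 September 2002.
Terminal disclaimer: HD-600936 expires on the earlier of 17 August 1999 and 18 September 2002.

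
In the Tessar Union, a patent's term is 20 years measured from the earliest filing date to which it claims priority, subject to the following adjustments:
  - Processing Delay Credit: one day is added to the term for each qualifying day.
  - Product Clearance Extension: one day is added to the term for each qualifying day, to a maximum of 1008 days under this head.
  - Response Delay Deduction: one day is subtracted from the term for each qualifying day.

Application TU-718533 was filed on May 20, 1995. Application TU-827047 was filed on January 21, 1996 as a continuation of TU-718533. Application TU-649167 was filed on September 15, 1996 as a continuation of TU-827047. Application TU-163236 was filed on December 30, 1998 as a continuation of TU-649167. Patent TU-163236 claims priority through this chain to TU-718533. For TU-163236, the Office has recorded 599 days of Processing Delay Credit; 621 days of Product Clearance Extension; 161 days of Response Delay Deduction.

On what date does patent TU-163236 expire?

Earliest priority filing: 20 May 1995.
Base term: 20 May 1995 + 20 years → 20 May 2015.
Processing Delay Credit: +599 days → 8 January 2017.
Product Clearance Extension: 621 days (within the 1008-day cap) → +621 days → 21 September 2018.
Response Delay Deduction: −161 days → 13 April 2018.

2018-04-13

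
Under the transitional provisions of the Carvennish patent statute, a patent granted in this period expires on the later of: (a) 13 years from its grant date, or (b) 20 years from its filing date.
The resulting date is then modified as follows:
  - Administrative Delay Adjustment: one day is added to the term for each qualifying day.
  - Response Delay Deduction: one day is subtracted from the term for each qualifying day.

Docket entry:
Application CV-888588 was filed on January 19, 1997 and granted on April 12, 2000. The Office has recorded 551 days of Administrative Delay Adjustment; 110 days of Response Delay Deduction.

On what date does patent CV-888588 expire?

April 5, 2018

(a) grant + 13 years → 12 April 2013.
(b) filing + 20 years → 19 January 2017.
Later of the two: 19 January 2017.
Administrative Delay Adjustment: +551 days → 24 July 2018.
Response Delay Deduction: −110 days → 5 April 2018.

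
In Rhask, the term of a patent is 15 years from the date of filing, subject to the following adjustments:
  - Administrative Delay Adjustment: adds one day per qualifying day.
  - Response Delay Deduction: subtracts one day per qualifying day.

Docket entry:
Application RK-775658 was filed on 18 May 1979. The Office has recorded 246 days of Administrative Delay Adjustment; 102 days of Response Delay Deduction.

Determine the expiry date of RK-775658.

October 9, 1994

Base term: filing date + 15 years → 18 May 1994.
Administrative Delay Adjustment: +246 days → 19 January 1995.
Response Delay Deduction: −102 days → 9 October 1994.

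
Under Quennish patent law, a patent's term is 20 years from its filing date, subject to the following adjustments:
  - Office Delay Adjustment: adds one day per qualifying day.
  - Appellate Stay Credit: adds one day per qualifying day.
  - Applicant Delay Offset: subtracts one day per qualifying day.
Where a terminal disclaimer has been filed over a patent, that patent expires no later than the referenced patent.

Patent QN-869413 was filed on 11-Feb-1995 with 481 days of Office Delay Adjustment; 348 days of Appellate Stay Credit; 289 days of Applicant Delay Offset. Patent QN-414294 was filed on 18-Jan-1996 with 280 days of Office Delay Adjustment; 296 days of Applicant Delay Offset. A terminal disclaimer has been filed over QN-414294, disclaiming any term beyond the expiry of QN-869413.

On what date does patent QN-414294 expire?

Natural term of QN-414294:
  Base: filing + 20 years → 18 January 2016.
  Office Delay Adjustment: +280 days → 24 October 2016.
  Applicant Delay Offset: −296 days → 2 January 2016.
Expiry of referenced patent QN-869413:
  Base: filing + 20 years → 11 February 2015.
  Office Delay Adjustment: +481 days → 6 June 2016.
  Appellate Stay Credit: +348 days → 20 May 2017.
  Applicant Delay Offset: −289 days → 4 August 2016.
Terminal disclaimer: QN-414294 expires on the earlier of 2 January 2016 and 4 August 2016.

January 2, 2016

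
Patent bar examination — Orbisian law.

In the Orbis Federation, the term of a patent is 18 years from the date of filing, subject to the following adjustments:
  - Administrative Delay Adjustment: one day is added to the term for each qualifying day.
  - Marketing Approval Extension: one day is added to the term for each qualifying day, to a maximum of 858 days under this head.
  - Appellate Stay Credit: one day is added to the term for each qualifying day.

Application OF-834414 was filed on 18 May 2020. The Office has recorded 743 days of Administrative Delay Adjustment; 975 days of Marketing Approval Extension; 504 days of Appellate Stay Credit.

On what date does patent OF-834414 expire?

Base term: filing date + 18 years → 18 May 2038.
Administrative Delay Adjustment: +743 days → 30 May 2040.
Marketing Approval Extension: 975 days claimed exceeds the 858-day cap, so +858 days → 5 October 2042.
Appellate Stay Credit: +504 days → 21 February 2044.

February 21, 2044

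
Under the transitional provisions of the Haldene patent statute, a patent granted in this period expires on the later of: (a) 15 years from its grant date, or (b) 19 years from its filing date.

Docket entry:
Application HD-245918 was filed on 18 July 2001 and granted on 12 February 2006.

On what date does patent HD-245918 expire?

February 12, 2021

(a) grant + 15 years → 12 February 2021.
(b) filing + 19 years → 18 July 2020.
Later of the two: 12 February 2021.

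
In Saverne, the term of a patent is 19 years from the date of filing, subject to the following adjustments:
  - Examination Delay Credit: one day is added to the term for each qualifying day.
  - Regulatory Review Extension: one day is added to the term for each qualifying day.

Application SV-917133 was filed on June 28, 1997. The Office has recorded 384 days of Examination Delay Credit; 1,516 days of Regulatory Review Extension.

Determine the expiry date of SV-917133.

Base term: filing date + 19 years → 28 June 2016.
Examination Delay Credit: +384 days → 17 July 2017.
Regulatory Review Extension: +1516 days → 10 September 2021.

2021-09-10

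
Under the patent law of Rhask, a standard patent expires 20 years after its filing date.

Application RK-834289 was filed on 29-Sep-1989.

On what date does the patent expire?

Filing date + 20 years → 29 September 2009.

September 29, 2009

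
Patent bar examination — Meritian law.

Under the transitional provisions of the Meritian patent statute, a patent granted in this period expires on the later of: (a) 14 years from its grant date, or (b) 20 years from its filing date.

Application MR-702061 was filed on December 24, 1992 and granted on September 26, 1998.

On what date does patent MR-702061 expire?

(a) grant + 14 years → 26 September 2012.
(b) filing + 20 years → 24 December 2012.
Later of the two: 24 December 2012.

2012-12-24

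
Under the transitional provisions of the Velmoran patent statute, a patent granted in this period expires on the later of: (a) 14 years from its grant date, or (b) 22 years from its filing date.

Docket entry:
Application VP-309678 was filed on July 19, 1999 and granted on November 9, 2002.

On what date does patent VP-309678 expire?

(a) grant + 14 years → 9 November 2016.
(b) filing + 22 years → 19 July 2021.
Later of the two: 19 July 2021.

July 19, 2021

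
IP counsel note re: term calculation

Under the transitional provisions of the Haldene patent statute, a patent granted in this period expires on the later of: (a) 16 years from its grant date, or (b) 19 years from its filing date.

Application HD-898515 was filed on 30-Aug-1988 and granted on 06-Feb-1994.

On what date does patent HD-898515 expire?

(a) grant + 16 years → 6 February 2010.
(b) filing + 19 years → 30 August 2007.
Later of the two: 6 February 2010.

February 6, 2010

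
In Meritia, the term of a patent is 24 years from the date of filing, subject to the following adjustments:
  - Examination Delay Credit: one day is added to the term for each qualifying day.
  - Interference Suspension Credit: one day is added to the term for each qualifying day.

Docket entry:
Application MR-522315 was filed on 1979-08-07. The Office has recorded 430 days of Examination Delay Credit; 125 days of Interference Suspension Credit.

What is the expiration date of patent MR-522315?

2005-02-12

Base term: filing date + 24 years → 7 August 2003.
Examination Delay Credit: +430 days → 10 October 2004.
Interference Suspension Credit: +125 days → 12 February 2005.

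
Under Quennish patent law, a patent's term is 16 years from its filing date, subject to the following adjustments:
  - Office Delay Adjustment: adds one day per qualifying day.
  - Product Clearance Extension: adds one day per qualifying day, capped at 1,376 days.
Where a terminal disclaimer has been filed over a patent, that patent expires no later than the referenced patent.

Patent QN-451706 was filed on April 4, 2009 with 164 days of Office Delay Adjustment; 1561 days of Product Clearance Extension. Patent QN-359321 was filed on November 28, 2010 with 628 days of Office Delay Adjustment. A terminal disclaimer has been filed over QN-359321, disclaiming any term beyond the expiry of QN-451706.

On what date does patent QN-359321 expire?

Natural term of QN-359321:
  Base: filing + 16 years → 28 November 2026.
  Office Delay Adjustment: +628 days → 17 August 2028.
Expiry of referenced patent QN-451706:
  Base: filing + 16 years → 4 April 2025.
  Office Delay Adjustment: +164 days → 15 September 2025.
  Product Clearance Extension: 1561 days claimed exceeds the 1376-day cap, so +1376 days → 22 June 2029.
Terminal disclaimer: QN-359321 expires on the earlier of 17 August 2028 and 22 June 2029.

August 17, 2028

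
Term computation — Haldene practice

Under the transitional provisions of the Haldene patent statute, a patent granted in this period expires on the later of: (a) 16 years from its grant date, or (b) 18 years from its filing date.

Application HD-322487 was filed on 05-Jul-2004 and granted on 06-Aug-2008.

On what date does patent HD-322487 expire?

August 6, 2024

(a) grant + 16 years → 6 August 2024.
(b) filing + 18 years → 5 July 2022.
Later of the two: 6 August 2024.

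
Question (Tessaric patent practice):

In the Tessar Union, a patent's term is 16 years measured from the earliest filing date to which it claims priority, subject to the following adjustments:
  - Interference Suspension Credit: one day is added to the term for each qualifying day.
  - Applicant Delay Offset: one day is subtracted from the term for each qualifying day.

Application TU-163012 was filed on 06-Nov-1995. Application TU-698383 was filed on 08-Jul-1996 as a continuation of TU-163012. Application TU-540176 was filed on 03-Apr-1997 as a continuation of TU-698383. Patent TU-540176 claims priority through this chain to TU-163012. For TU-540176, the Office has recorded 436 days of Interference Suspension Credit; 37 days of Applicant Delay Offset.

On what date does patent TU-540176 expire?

December 9, 2012

Earliest priority filing: 6 November 1995.
Base term: 6 November 1995 + 16 years → 6 November 2011.
Interference Suspension Credit: +436 days → 15 January 2013.
Applicant Delay Offset: −37 days → 9 December 2012.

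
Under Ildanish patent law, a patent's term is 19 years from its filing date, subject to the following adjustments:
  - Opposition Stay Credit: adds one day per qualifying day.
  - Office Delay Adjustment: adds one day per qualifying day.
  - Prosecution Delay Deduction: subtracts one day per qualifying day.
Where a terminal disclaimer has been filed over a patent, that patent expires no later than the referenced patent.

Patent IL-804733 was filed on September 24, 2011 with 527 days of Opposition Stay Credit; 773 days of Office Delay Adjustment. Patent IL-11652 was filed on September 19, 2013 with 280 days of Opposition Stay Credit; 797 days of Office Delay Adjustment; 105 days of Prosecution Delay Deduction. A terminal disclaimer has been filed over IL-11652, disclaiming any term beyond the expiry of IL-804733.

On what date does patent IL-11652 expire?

2034-04-16

Natural term of IL-11652:
  Base: filing + 19 years → 19 September 2032.
  Opposition Stay Credit: +280 days → 26 June 2033.
  Office Delay Adjustment: +797 days → 1 September 2035.
  Prosecution Delay Deduction: −105 days → 19 May 2035.
Expiry of referenced patent IL-804733:
  Base: filing + 19 years → 24 September 2030.
  Opposition Stay Credit: +527 days → 4 March 2032.
  Office Delay Adjustment: +773 days → 16 April 2034.
Terminal disclaimer: IL-11652 expires on the earlier of 19 May 2035 and 16 April 2034.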